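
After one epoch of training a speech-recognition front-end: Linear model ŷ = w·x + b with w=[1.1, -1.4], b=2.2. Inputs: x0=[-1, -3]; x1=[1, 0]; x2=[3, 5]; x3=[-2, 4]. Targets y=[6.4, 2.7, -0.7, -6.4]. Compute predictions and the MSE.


ŷ0 = (1.1)·(-1) + (-1.4)·(-3) + 2.2 = 5.3
ŷ1 = (1.1)·(1) + (-1.4)·(0) + 2.2 = 3.3
ŷ2 = (1.1)·(3) + (-1.4)·(5) + 2.2 = -1.5
ŷ3 = (1.1)·(-2) + (-1.4)·(4) + 2.2 = -5.6
errors² = [1.21, 0.36, 0.64, 0.64]
MSE = 2.8500/4 = 0.7125

0.7125


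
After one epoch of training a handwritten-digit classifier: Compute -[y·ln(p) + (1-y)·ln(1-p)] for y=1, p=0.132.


BCE = -[y·ln(p) + (1-y)·ln(1-p)]
= -1·ln(0.132) - 0
= -ln(0.132) = 2.025

2.025


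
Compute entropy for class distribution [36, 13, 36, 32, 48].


Probabilities: [36/165, 13/165, 36/165, 32/165, 48/165] ≈ [0.2182, 0.0788, 0.2182, 0.1939, 0.2909]
H = -((36/165)·log₂(36/165) + (13/165)·log₂(13/165) + (36/165)·log₂(36/165) + (32/165)·log₂(32/165) + (48/165)·log₂(48/165))
  = 2.2244 bits

2.2244 bits


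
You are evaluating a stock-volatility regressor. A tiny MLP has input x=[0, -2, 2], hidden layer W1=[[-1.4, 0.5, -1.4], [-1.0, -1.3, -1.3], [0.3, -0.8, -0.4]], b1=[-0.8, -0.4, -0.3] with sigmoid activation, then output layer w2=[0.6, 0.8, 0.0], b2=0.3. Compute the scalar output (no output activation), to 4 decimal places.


z1[0] = (-1.4)·(0) + (0.5)·(-2) + (-1.4)·(2) - 0.8 = -4.6
z1[1] = (-1.0)·(0) + (-1.3)·(-2) + (-1.3)·(2) - 0.4 = -0.4
z1[2] = (0.3)·(0) + (-0.8)·(-2) + (-0.4)·(2) - 0.3 = 0.5
h = sigmoid(z1) = [0.01, 0.4013, 0.6225]
output = (0.6)·(0.01) + (0.8)·(0.4013) + (0.0)·(0.6225) + 0.3 = 0.627

0.627


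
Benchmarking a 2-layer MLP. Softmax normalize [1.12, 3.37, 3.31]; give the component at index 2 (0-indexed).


Exponentials: e^1.12=3.0649, e^3.37=29.0785, e^3.31=27.3851
Sum = 59.5285
Softmax = [0.0515, 0.4885, 0.46]
p[2] = 27.3851/59.5285 = 0.46

0.46


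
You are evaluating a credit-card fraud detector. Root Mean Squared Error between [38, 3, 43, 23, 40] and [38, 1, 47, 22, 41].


MSE = 22/5 = 4.4
RMSE = √(22/5) = 2.0976

2.0976


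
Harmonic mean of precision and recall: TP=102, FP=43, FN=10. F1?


Precision = 102/145 = 0.7034
Recall = 102/112 = 0.9107
F1 = 2·P·R/(P+R) = 2·TP/(2·TP+FP+FN) = 204/(204+43+10) = 204/257 = 0.7938

0.7938


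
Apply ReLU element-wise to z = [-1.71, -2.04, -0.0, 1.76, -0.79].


ReLU(-1.71) = max(0, -1.71) = 0.0
ReLU(-2.04) = max(0, -2.04) = 0.0
ReLU(-0.0) = max(0, -0.0) = 0.0
ReLU(1.76) = max(0, 1.76) = 1.76
ReLU(-0.79) = max(0, -0.79) = 0.0
result = [0.0, 0.0, 0.0, 1.76, 0.0]

[0.0, 0.0, 0.0, 1.76, 0.0]


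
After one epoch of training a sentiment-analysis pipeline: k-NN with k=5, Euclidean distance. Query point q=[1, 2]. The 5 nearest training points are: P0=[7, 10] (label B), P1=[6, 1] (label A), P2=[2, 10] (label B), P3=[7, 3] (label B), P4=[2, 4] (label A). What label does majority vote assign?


d(q,P0) = 10.0  (label B)
d(q,P1) = 5.099  (label A)
d(q,P2) = 8.0623  (label B)
d(q,P3) = 6.0828  (label B)
d(q,P4) = 2.2361  (label A)
Votes: A=2, B=3
Majority → B

B


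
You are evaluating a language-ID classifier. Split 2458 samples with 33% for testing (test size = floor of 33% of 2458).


Test = ⌊2458·33/100⌋ = 811
Train = 2458 - 811 = 1647

Train: 1647, Test: 811


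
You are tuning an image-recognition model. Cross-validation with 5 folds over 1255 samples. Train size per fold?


Fold size = 1255/5 = 251
Training per fold = 1255 - 251 = 1004

1004


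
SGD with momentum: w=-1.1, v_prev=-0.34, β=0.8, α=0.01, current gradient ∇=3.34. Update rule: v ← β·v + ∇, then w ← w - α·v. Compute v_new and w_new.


v_new = 0.8·-0.34 + 3.34 = -0.272 + 3.34 = 3.068
w_new = -1.1 - 0.01·3.068 = -1.1 - 0.03068 = -1.13068

v_new=3.068, w_new=-1.13068


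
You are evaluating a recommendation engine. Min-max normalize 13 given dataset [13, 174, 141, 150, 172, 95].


min=13, max=174
(13-13)/(174-13) = 0/161 = 0.0

0.0


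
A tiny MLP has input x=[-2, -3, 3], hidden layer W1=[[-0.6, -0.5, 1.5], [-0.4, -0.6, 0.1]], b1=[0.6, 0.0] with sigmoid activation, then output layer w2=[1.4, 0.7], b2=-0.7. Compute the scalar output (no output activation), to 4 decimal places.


z1[0] = (-0.6)·(-2) + (-0.5)·(-3) + (1.5)·(3) + 0.6 = 7.8
z1[1] = (-0.4)·(-2) + (-0.6)·(-3) + (0.1)·(3) + 0.0 = 2.9
h = sigmoid(z1) = [0.9996, 0.9478]
output = (1.4)·(0.9996) + (0.7)·(0.9478) - 0.7 = 1.3629

1.3629


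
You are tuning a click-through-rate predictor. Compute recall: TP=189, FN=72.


Recall = TP/(TP+FN)
= 189/(189+72)
= 189/261 = 72.41%

72.41%


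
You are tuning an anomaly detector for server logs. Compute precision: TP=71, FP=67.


Precision = TP/(TP+FP)
= 71/(71+67)
= 71/138 = 51.45%

51.45%


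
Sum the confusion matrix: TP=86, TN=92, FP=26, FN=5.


Total = TP + TN + FP + FN
= 86 + 92 + 26 + 5
= 209
(Predicted positive: 112, predicted negative: 97)

209


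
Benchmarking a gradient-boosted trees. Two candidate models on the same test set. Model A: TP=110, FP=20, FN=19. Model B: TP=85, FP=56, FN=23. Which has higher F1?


Model A: P=110/130=0.8462, R=110/129=0.8527, F1=2PR/(P+R)=2TP/(2TP+FP+FN)=220/259=0.8494
Model B: P=85/141=0.6028, R=85/108=0.787, F1=2PR/(P+R)=2TP/(2TP+FP+FN)=170/249=0.6827
0.8494 > 0.6827 → Model A

Model A


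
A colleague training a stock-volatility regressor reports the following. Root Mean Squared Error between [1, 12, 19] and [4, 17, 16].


MSE = 43/3 = 14.3333
RMSE = √(43/3) = 3.7859

3.7859


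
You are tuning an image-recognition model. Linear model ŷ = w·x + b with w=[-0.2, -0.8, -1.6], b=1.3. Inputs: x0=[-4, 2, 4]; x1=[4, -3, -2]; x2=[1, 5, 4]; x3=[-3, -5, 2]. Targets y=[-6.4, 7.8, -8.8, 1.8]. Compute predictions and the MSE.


ŷ0 = (-0.2)·(-4) + (-0.8)·(2) + (-1.6)·(4) + 1.3 = -5.9
ŷ1 = (-0.2)·(4) + (-0.8)·(-3) + (-1.6)·(-2) + 1.3 = 6.1
ŷ2 = (-0.2)·(1) + (-0.8)·(5) + (-1.6)·(4) + 1.3 = -9.3
ŷ3 = (-0.2)·(-3) + (-0.8)·(-5) + (-1.6)·(2) + 1.3 = 2.7
errors² = [0.25, 2.89, 0.25, 0.81]
MSE = 4.2000/4 = 1.05

1.05


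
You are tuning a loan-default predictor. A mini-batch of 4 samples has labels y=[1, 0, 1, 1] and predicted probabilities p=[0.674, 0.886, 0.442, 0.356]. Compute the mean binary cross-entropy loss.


L[0] = -ln(0.674) = 0.3945
L[1] = -ln(1-0.886) = -ln(0.114) = 2.1716
L[2] = -ln(0.442) = 0.8164
L[3] = -ln(0.356) = 1.0328
mean = (0.3945 + 2.1716 + 0.8164 + 1.0328)/4 = 1.1038

1.1038


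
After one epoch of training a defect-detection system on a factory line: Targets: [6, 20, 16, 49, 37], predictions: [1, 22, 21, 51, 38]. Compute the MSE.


Squared errors: (6-1)²=25, (20-22)²=4, (16-21)²=25, (49-51)²=4, (37-38)²=1
Sum = 59
MSE = 59/5 = 59/5

59/5


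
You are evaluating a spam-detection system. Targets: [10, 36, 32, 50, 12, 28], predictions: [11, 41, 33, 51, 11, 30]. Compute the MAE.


Absolute errors: |10-11|=1, |36-41|=5, |32-33|=1, |50-51|=1, |12-11|=1, |28-30|=2
Sum = 11
MAE = 11/6 = 11/6

11/6


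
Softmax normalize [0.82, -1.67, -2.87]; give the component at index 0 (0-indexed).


Exponentials: e^0.82=2.2705, e^-1.67=0.1882, e^-2.87=0.0567
Sum = 2.5154
Softmax = [0.9026, 0.0748, 0.0225]
p[0] = 2.2705/2.5154 = 0.9026

0.9026


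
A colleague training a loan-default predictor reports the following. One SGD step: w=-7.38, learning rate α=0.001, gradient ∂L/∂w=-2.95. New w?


w_new = w - α·∇
= -7.38 - 0.001·-2.95
= -7.38 + 0.00295
= -7.37705

-7.37705


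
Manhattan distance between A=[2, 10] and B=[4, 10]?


d = |2-4| + |10-10|
  = 2 + 0
  = 2

2


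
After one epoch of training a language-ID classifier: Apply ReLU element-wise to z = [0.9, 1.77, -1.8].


ReLU(0.9) = max(0, 0.9) = 0.9
ReLU(1.77) = max(0, 1.77) = 1.77
ReLU(-1.8) = max(0, -1.8) = 0.0
result = [0.9, 1.77, 0.0]

[0.9, 1.77, 0.0]


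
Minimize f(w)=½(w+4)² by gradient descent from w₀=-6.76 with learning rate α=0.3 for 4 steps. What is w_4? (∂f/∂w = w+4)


step 1: grad = -6.76+4 = -2.76; w = -6.76 - 0.3·(-2.76) = -5.932
step 2: grad = -5.932+4 = -1.932; w = -5.932 - 0.3·(-1.932) = -5.3524
step 3: grad = -5.3524+4 = -1.3524; w = -5.3524 - 0.3·(-1.3524) = -4.94668
step 4: grad = -4.94668+4 = -0.94668; w = -4.94668 - 0.3·(-0.94668) = -4.662676

-4.662676


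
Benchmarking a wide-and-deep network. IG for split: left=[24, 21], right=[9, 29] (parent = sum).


Parent = [33, 50], H_parent = 0.9695
H_left = 0.9968 (n=45), H_right = 0.7897 (n=38)
H_children = (45/83)·0.9968 + (38/83)·0.7897 = 0.902
IG = 0.9695 - 0.902 = 0.0675

0.0675


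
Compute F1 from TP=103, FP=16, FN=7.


Precision = 103/119 = 0.8655
Recall = 103/110 = 0.9364
F1 = 2·P·R/(P+R) = 2·TP/(2·TP+FP+FN) = 206/(206+16+7) = 206/229 = 0.8996

0.8996


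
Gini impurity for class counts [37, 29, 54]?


Probabilities: [37/120, 29/120, 54/120] ≈ [0.3083, 0.2417, 0.45]
Σpᵢ² = (1369 + 841 + 2916)/120² = 5126/14400
Gini = 1 - Σpᵢ² = 1 - 5126/14400 = 0.644

0.644


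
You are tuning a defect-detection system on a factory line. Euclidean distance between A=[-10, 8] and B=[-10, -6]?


d = √((-10+ 10)² + (8+ 6)²)
  = √(0 + 196)
  = √196 = 14.0

14.0


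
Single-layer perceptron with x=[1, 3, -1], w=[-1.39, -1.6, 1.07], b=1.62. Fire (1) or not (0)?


z = (1)·(-1.39) + (3)·(-1.6) + (-1)·(1.07) + 1.62
  = -5.64
step(z) = 0 (z<0)

0


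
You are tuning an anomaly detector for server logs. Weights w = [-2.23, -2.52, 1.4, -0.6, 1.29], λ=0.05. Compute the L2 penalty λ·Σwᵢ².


‖w‖₂² = (-2.23)² + (-2.52)² + (1.4)² + (-0.6)² + (1.29)²
     = 4.9729 + 6.3504 + 1.96 + 0.36 + 1.6641
     = 15.3074
λ·‖w‖₂² = 0.05·15.3074 = 0.76537

0.76537


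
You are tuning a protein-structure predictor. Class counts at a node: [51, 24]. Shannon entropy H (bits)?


Probabilities: [51/75, 24/75] ≈ [0.68, 0.32]
H = -((51/75)·log₂(51/75) + (24/75)·log₂(24/75))
  = 0.9044 bits

0.9044 bits


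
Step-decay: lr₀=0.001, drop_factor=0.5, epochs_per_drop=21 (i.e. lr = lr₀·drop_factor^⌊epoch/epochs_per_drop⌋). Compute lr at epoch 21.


n_drops = ⌊21/21⌋ = 1
lr = 0.001·0.5^1 = 0.001·0.5 = 0.0005

0.0005


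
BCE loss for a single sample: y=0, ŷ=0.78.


BCE = -[y·ln(p) + (1-y)·ln(1-p)]
= -0 - 1·ln(1-0.78)
= -ln(0.22) = 1.5141

1.5141


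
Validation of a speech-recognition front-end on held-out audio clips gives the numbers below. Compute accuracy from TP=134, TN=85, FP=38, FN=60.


Accuracy = (TP+TN)/(TP+TN+FP+FN)
= (134+85)/(317)
= 219/317 = 69.09%

69.09%


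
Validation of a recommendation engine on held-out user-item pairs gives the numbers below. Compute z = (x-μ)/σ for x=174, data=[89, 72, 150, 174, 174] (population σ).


μ = 131.8, σ = 43.1296
z = (174 - 131.8)/43.1296 = 0.9784

0.9784


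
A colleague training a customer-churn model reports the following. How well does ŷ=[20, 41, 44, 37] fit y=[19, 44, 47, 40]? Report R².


ȳ = 37.5
SS_res = Σ(y-ŷ)² = 28
SS_tot = Σ(y-ȳ)² = 481
R² = 1 - SS_res/SS_tot = 1 - 0.0582 = 0.9418

0.9418


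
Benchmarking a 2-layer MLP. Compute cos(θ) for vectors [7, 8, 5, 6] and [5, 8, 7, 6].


A·B = 7·5 + 8·8 + 5·7 + 6·6 = 170
‖A‖ = √174 = 13.1909, ‖B‖ = √174 = 13.1909
cos = 170/(√174·√174) = 170/√30276 = 0.977

0.977


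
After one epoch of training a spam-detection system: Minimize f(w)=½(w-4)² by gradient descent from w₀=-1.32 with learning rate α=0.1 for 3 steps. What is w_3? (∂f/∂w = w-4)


step 1: grad = -1.32-4 = -5.32; w = -1.32 - 0.1·(-5.32) = -0.788
step 2: grad = -0.788-4 = -4.788; w = -0.788 - 0.1·(-4.788) = -0.3092
step 3: grad = -0.3092-4 = -4.3092; w = -0.3092 - 0.1·(-4.3092) = 0.12172

0.12172


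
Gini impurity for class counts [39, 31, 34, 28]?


Probabilities: [39/132, 31/132, 34/132, 28/132] ≈ [0.2955, 0.2348, 0.2576, 0.2121]
Σpᵢ² = (1521 + 961 + 1156 + 784)/132² = 4422/17424
Gini = 1 - Σpᵢ² = 1 - 4422/17424 = 0.7462

0.7462


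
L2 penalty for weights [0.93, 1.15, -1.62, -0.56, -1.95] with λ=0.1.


‖w‖₂² = (0.93)² + (1.15)² + (-1.62)² + (-0.56)² + (-1.95)²
     = 0.8649 + 1.3225 + 2.6244 + 0.3136 + 3.8025
     = 8.9279
λ·‖w‖₂² = 0.1·8.9279 = 0.89279

0.89279


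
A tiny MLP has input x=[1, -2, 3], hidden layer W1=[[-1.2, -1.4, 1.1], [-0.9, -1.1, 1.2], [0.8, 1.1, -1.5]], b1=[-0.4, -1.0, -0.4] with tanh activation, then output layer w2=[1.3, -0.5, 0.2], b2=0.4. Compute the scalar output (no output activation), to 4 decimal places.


z1[0] = (-1.2)·(1) + (-1.4)·(-2) + (1.1)·(3) - 0.4 = 4.5
z1[1] = (-0.9)·(1) + (-1.1)·(-2) + (1.2)·(3) - 1.0 = 3.9
z1[2] = (0.8)·(1) + (1.1)·(-2) + (-1.5)·(3) - 0.4 = -6.3
h = tanh(z1) = [0.9998, 0.9992, -1.0]
output = (1.3)·(0.9998) + (-0.5)·(0.9992) + (0.2)·(-1.0) + 0.4 = 1.0001

1.0001


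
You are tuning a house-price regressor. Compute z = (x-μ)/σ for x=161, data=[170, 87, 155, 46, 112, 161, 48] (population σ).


μ = 111.2857, σ = 48.8254
z = (161 - 111.2857)/48.8254 = 1.0182

1.0182


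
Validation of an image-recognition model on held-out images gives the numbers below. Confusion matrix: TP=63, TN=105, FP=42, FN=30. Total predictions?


Total = TP + TN + FP + FN
= 63 + 105 + 42 + 30
= 240
(Predicted positive: 105, predicted negative: 135)

240


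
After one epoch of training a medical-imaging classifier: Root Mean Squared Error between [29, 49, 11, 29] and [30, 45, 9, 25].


MSE = 37/4 = 9.25
RMSE = √(37/4) = 3.0414

3.0414


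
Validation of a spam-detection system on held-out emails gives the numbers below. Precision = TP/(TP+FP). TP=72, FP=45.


Precision = TP/(TP+FP)
= 72/(72+45)
= 72/117 = 61.54%

61.54%


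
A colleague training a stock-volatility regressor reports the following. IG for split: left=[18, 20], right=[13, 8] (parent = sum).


Parent = [31, 28], H_parent = 0.9981
H_left = 0.998 (n=38), H_right = 0.9587 (n=21)
H_children = (38/59)·0.998 + (21/59)·0.9587 = 0.984
IG = 0.9981 - 0.984 = 0.0141

0.0141


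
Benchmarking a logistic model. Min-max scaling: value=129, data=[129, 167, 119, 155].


min=119, max=167
(129-119)/(167-119) = 10/48 = 0.2083

0.2083


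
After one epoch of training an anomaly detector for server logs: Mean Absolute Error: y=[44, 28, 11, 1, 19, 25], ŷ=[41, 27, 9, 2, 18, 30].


Absolute errors: |44-41|=3, |28-27|=1, |11-9|=2, |1-2|=1, |19-18|=1, |25-30|=5
Sum = 13
MAE = 13/6 = 13/6

13/6


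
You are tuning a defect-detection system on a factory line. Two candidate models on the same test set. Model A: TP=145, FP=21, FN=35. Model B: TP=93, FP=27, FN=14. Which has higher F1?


Model A: P=145/166=0.8735, R=145/180=0.8056, F1=2PR/(P+R)=2TP/(2TP+FP+FN)=290/346=0.8382
Model B: P=93/120=0.775, R=93/107=0.8692, F1=2PR/(P+R)=2TP/(2TP+FP+FN)=186/227=0.8194
0.8382 > 0.8194 → Model A

Model A


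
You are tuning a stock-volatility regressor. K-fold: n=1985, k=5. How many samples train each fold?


Fold size = 1985/5 = 397
Training per fold = 1985 - 397 = 1588

1588


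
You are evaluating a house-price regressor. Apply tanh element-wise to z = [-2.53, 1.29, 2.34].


tanh(-2.53) = -0.9874
tanh(1.29) = 0.8591
tanh(2.34) = 0.9816
result = [-0.9874, 0.8591, 0.9816]

[-0.9874, 0.8591, 0.9816]


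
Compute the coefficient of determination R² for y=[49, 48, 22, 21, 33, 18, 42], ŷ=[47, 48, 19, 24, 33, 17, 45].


ȳ = 33.2857
SS_res = Σ(y-ŷ)² = 32
SS_tot = Σ(y-ȳ)² = 1051.43
R² = 1 - SS_res/SS_tot = 1 - 0.0304 = 0.9696

0.9696


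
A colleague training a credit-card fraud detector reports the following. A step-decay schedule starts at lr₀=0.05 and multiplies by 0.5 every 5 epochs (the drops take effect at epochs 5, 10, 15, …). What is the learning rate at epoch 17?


n_drops = ⌊17/5⌋ = 3
lr = 0.05·0.5^3 = 0.05·0.125 = 0.00625

0.00625


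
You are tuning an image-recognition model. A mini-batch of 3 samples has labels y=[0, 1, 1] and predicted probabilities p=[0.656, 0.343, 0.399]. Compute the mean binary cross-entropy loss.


L[0] = -ln(1-0.656) = -ln(0.344) = 1.0671
L[1] = -ln(0.343) = 1.07
L[2] = -ln(0.399) = 0.9188
mean = (1.0671 + 1.07 + 0.9188)/3 = 1.0186

1.0186


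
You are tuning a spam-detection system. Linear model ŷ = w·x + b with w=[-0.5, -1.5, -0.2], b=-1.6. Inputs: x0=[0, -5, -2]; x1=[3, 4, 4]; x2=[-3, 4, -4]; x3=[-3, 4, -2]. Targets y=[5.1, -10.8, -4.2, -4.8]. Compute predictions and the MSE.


ŷ0 = (-0.5)·(0) + (-1.5)·(-5) + (-0.2)·(-2) - 1.6 = 6.3
ŷ1 = (-0.5)·(3) + (-1.5)·(4) + (-0.2)·(4) - 1.6 = -9.9
ŷ2 = (-0.5)·(-3) + (-1.5)·(4) + (-0.2)·(-4) - 1.6 = -5.3
ŷ3 = (-0.5)·(-3) + (-1.5)·(4) + (-0.2)·(-2) - 1.6 = -5.7
errors² = [1.44, 0.81, 1.21, 0.81]
MSE = 4.2700/4 = 1.0675

1.0675


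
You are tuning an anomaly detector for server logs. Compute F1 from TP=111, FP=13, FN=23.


Precision = 111/124 = 0.8952
Recall = 111/134 = 0.8284
F1 = 2·P·R/(P+R) = 2·TP/(2·TP+FP+FN) = 222/(222+13+23) = 222/258 = 0.8605

0.8605


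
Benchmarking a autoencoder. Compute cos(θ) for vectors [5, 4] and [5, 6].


A·B = 5·5 + 4·6 = 49
‖A‖ = √41 = 6.4031, ‖B‖ = √61 = 7.8102
cos = 49/(√41·√61) = 49/√2501 = 0.9798

0.9798


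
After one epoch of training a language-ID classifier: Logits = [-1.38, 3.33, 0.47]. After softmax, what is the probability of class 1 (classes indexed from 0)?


Exponentials: e^-1.38=0.2516, e^3.33=27.9383, e^0.47=1.6
Sum = 29.7899
Softmax = [0.0084, 0.9378, 0.0537]
p[1] = 27.9383/29.7899 = 0.9378

0.9378


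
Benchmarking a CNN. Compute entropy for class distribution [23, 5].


Probabilities: [23/28, 5/28] ≈ [0.8214, 0.1786]
H = -((23/28)·log₂(23/28) + (5/28)·log₂(5/28))
  = 0.6769 bits

0.6769 bits


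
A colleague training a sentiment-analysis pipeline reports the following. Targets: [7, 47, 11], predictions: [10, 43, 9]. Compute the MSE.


Squared errors: (7-10)²=9, (47-43)²=16, (11-9)²=4
Sum = 29
MSE = 29/3 = 29/3

29/3


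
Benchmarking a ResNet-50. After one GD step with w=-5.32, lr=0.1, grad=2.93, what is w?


w_new = w - α·∇
= -5.32 - 0.1·2.93
= -5.32 - 0.293
= -5.613

-5.613


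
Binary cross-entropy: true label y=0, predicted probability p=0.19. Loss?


BCE = -[y·ln(p) + (1-y)·ln(1-p)]
= -0 - 1·ln(1-0.19)
= -ln(0.81) = 0.2107

0.2107


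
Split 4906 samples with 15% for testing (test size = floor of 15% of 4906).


Test = ⌊4906·15/100⌋ = 735
Train = 4906 - 735 = 4171

Train: 4171, Test: 735


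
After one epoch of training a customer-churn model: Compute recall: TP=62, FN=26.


Recall = TP/(TP+FN)
= 62/(62+26)
= 62/88 = 70.45%

70.45%


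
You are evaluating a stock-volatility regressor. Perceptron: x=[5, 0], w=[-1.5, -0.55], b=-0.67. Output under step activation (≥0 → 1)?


z = (5)·(-1.5) + (0)·(-0.55) - 0.67
  = -8.17
step(z) = 0 (z<0)

0


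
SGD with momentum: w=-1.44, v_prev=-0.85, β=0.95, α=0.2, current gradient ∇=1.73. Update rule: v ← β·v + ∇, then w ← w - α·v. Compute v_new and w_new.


v_new = 0.95·-0.85 + 1.73 = -0.8075 + 1.73 = 0.9225
w_new = -1.44 - 0.2·0.9225 = -1.44 - 0.1845 = -1.6245

v_new=0.9225, w_new=-1.6245


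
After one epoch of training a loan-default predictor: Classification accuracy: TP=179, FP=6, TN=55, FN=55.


Accuracy = (TP+TN)/(TP+TN+FP+FN)
= (179+55)/(295)
= 234/295 = 79.32%

79.32%


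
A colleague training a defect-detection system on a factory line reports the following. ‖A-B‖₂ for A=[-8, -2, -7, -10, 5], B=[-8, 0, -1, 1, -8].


d = √((-8+ 8)² + (-2-0)² + (-7+ 1)² + (-10-1)² + (5+ 8)²)
  = √(0 + 4 + 36 + 121 + 169)
  = √330 = 18.1659

18.1659


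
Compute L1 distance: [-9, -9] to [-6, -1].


d = |-9+ 6| + |-9+ 1|
  = 3 + 8
  = 11

11


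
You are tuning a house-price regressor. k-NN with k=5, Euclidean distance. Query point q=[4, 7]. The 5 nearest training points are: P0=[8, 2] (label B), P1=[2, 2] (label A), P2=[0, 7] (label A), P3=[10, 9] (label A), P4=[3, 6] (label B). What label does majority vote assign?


d(q,P0) = 6.4031  (label B)
d(q,P1) = 5.3852  (label A)
d(q,P2) = 4.0  (label A)
d(q,P3) = 6.3246  (label A)
d(q,P4) = 1.4142  (label B)
Votes: A=3, B=2
Majority → A

A


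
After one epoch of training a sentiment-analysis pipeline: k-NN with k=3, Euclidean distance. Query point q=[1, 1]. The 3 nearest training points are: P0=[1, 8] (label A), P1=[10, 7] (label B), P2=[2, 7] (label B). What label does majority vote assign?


d(q,P0) = 7.0  (label A)
d(q,P1) = 10.8167  (label B)
d(q,P2) = 6.0828  (label B)
Votes: A=1, B=2
Majority → B

B


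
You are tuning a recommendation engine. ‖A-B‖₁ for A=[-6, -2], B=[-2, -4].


d = |-6+ 2| + |-2+ 4|
  = 4 + 2
  = 6

6


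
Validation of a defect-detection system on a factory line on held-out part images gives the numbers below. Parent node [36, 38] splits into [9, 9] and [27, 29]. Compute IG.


Parent = [36, 38], H_parent = 0.9995
H_left = 1 (n=18), H_right = 0.9991 (n=56)
H_children = (18/74)·1 + (56/74)·0.9991 = 0.9993
IG = 0.9995 - 0.9993 = 0.0002

0.0002


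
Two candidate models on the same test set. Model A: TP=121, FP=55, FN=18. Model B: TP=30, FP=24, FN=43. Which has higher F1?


Model A: P=121/176=0.6875, R=121/139=0.8705, F1=2PR/(P+R)=2TP/(2TP+FP+FN)=242/315=0.7683
Model B: P=30/54=0.5556, R=30/73=0.411, F1=2PR/(P+R)=2TP/(2TP+FP+FN)=60/127=0.4724
0.7683 > 0.4724 → Model A

Model A


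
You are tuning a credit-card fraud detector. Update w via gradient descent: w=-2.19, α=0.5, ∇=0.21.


w_new = w - α·∇
= -2.19 - 0.5·0.21
= -2.19 - 0.105
= -2.295

-2.295


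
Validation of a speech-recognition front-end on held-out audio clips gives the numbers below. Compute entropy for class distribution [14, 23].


Probabilities: [14/37, 23/37] ≈ [0.3784, 0.6216]
H = -((14/37)·log₂(14/37) + (23/37)·log₂(23/37))
  = 0.9569 bits

0.9569 bits


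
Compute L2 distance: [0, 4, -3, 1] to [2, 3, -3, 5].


d = √((0-2)² + (4-3)² + (-3+ 3)² + (1-5)²)
  = √(4 + 1 + 0 + 16)
  = √21 = 4.5826

4.5826


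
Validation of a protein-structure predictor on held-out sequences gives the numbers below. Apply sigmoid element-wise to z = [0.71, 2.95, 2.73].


σ(0.71) = 1/(1+e^-0.71) = 0.6704
σ(2.95) = 1/(1+e^-2.95) = 0.9503
σ(2.73) = 1/(1+e^-2.73) = 0.9388
result = [0.6704, 0.9503, 0.9388]

[0.6704, 0.9503, 0.9388]


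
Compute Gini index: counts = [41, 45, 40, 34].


Probabilities: [41/160, 45/160, 40/160, 34/160] ≈ [0.2562, 0.2812, 0.25, 0.2125]
Σpᵢ² = (1681 + 2025 + 1600 + 1156)/160² = 6462/25600
Gini = 1 - Σpᵢ² = 1 - 6462/25600 = 0.7476

0.7476


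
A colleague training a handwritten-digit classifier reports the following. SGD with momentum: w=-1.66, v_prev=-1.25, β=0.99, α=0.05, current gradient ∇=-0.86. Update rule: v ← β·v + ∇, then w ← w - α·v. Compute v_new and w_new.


v_new = 0.99·-1.25 - 0.86 = -1.2375 - 0.86 = -2.0975
w_new = -1.66 - 0.05·-2.0975 = -1.66 + 0.104875 = -1.555125

v_new=-2.0975, w_new=-1.555125


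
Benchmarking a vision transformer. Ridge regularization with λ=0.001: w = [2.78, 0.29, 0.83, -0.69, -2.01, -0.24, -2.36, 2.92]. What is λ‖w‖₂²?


‖w‖₂² = (2.78)² + (0.29)² + (0.83)² + (-0.69)² + (-2.01)² + (-0.24)² + (-2.36)² + (2.92)²
     = 7.7284 + 0.0841 + 0.6889 + 0.4761 + 4.0401 + 0.0576 + 5.5696 + 8.5264
     = 27.1712
λ·‖w‖₂² = 0.001·27.1712 = 0.027171

0.027171


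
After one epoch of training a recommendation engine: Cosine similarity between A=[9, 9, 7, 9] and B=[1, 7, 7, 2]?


A·B = 9·1 + 9·7 + 7·7 + 9·2 = 139
‖A‖ = √292 = 17.088, ‖B‖ = √103 = 10.1489
cos = 139/(√292·√103) = 139/√30076 = 0.8015

0.8015


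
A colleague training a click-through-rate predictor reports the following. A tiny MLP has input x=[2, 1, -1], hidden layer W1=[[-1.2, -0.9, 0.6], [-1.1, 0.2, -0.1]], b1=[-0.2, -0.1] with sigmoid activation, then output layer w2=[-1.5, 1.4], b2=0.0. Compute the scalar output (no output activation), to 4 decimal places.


z1[0] = (-1.2)·(2) + (-0.9)·(1) + (0.6)·(-1) - 0.2 = -4.1
z1[1] = (-1.1)·(2) + (0.2)·(1) + (-0.1)·(-1) - 0.1 = -2.0
h = sigmoid(z1) = [0.0163, 0.1192]
output = (-1.5)·(0.0163) + (1.4)·(0.1192) + 0.0 = 0.1424

0.1424


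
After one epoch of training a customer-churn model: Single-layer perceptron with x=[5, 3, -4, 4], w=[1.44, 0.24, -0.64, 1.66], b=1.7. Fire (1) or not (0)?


z = (5)·(1.44) + (3)·(0.24) + (-4)·(-0.64) + (4)·(1.66) + 1.7
  = 18.82
step(z) = 1 (z≥0)

1


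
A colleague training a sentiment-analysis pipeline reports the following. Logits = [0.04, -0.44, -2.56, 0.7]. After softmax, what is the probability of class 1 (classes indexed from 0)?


Exponentials: e^0.04=1.0408, e^-0.44=0.644, e^-2.56=0.0773, e^0.7=2.0138
Sum = 3.7759
Softmax = [0.2756, 0.1706, 0.0205, 0.5333]
p[1] = 0.644/3.7759 = 0.1706

0.1706


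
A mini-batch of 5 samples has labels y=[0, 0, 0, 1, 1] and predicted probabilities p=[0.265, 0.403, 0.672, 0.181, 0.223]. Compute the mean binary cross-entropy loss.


L[0] = -ln(1-0.265) = -ln(0.735) = 0.3079
L[1] = -ln(1-0.403) = -ln(0.597) = 0.5158
L[2] = -ln(1-0.672) = -ln(0.328) = 1.1147
L[3] = -ln(0.181) = 1.7093
L[4] = -ln(0.223) = 1.5006
mean = (0.3079 + 0.5158 + 1.1147 + 1.7093 + 1.5006)/5 = 1.0297

1.0297


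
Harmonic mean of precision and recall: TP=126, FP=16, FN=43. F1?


Precision = 126/142 = 0.8873
Recall = 126/169 = 0.7456
F1 = 2·P·R/(P+R) = 2·TP/(2·TP+FP+FN) = 252/(252+16+43) = 252/311 = 0.8103

0.8103


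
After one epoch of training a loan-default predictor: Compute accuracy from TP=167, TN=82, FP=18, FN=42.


Accuracy = (TP+TN)/(TP+TN+FP+FN)
= (167+82)/(309)
= 249/309 = 80.58%

80.58%


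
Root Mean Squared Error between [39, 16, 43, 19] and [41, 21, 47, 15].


MSE = 61/4 = 15.25
RMSE = √(61/4) = 3.9051

3.9051


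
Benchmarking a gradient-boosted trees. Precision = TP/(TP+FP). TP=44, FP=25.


Precision = TP/(TP+FP)
= 44/(44+25)
= 44/69 = 63.77%

63.77%


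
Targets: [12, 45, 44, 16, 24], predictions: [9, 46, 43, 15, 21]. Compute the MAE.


Absolute errors: |12-9|=3, |45-46|=1, |44-43|=1, |16-15|=1, |24-21|=3
Sum = 9
MAE = 9/5 = 9/5

9/5


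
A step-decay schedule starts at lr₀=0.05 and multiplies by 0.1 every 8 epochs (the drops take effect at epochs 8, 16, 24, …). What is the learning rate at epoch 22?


n_drops = ⌊22/8⌋ = 2
lr = 0.05·0.1^2 = 0.05·0.01 = 0.0005

0.0005


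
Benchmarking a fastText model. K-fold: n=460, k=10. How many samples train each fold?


Fold size = 460/10 = 46
Training per fold = 460 - 46 = 414

414


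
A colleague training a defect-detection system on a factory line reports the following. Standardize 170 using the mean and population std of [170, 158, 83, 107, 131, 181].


μ = 138.3333, σ = 34.8983
z = (170 - 138.3333)/34.8983 = 0.9074

0.9074


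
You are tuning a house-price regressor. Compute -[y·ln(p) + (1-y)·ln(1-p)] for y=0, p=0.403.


BCE = -[y·ln(p) + (1-y)·ln(1-p)]
= -0 - 1·ln(1-0.403)
= -ln(0.597) = 0.5158

0.5158


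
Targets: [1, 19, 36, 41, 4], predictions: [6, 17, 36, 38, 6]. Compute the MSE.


Squared errors: (1-6)²=25, (19-17)²=4, (36-36)²=0, (41-38)²=9, (4-6)²=4
Sum = 42
MSE = 42/5 = 42/5

42/5


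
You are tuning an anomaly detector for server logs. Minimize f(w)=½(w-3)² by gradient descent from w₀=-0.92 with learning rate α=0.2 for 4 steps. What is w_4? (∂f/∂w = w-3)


step 1: grad = -0.92-3 = -3.92; w = -0.92 - 0.2·(-3.92) = -0.136
step 2: grad = -0.136-3 = -3.136; w = -0.136 - 0.2·(-3.136) = 0.4912
step 3: grad = 0.4912-3 = -2.5088; w = 0.4912 - 0.2·(-2.5088) = 0.99296
step 4: grad = 0.99296-3 = -2.00704; w = 0.99296 - 0.2·(-2.00704) = 1.394368

1.394368


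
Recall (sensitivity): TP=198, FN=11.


Recall = TP/(TP+FN)
= 198/(198+11)
= 198/209 = 94.74%

94.74%


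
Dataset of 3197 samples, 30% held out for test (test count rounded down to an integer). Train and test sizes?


Test = ⌊3197·30/100⌋ = 959
Train = 3197 - 959 = 2238

Train: 2238, Test: 959


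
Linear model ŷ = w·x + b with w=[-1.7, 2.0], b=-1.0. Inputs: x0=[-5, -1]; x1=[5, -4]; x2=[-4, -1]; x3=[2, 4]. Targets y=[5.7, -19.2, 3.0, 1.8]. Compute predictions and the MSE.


ŷ0 = (-1.7)·(-5) + (2.0)·(-1) - 1.0 = 5.5
ŷ1 = (-1.7)·(5) + (2.0)·(-4) - 1.0 = -17.5
ŷ2 = (-1.7)·(-4) + (2.0)·(-1) - 1.0 = 3.8
ŷ3 = (-1.7)·(2) + (2.0)·(4) - 1.0 = 3.6
errors² = [0.04, 2.89, 0.64, 3.24]
MSE = 6.8100/4 = 1.7025

1.7025


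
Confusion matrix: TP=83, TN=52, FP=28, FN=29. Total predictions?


Total = TP + TN + FP + FN
= 83 + 52 + 28 + 29
= 192
(Predicted positive: 111, predicted negative: 81)

192


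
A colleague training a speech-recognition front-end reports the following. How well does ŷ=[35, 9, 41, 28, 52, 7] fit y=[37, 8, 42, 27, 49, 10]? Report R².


ȳ = 28.8333
SS_res = Σ(y-ŷ)² = 25
SS_tot = Σ(y-ȳ)² = 1438.83
R² = 1 - SS_res/SS_tot = 1 - 0.0174 = 0.9826

0.9826


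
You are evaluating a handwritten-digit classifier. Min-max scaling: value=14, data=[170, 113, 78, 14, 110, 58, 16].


min=14, max=170
(14-14)/(170-14) = 0/156 = 0.0

0.0


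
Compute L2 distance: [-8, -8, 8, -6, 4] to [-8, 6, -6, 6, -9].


d = √((-8+ 8)² + (-8-6)² + (8+ 6)² + (-6-6)² + (4+ 9)²)
  = √(0 + 196 + 196 + 144 + 169)
  = √705 = 26.5518

26.5518


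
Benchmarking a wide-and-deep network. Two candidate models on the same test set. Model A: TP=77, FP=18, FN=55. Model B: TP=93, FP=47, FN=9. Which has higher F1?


Model A: P=77/95=0.8105, R=77/132=0.5833, F1=2PR/(P+R)=2TP/(2TP+FP+FN)=154/227=0.6784
Model B: P=93/140=0.6643, R=93/102=0.9118, F1=2PR/(P+R)=2TP/(2TP+FP+FN)=186/242=0.7686
0.6784 < 0.7686 → Model B

Model B


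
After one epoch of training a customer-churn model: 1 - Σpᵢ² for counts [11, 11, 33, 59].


Probabilities: [11/114, 11/114, 33/114, 59/114] ≈ [0.0965, 0.0965, 0.2895, 0.5175]
Σpᵢ² = (121 + 121 + 1089 + 3481)/114² = 4812/12996
Gini = 1 - Σpᵢ² = 1 - 4812/12996 = 0.6297

0.6297


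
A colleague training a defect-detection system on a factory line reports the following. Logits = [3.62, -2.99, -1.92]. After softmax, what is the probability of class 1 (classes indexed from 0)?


Exponentials: e^3.62=37.3376, e^-2.99=0.0503, e^-1.92=0.1466
Sum = 37.5345
Softmax = [0.9948, 0.0013, 0.0039]
p[1] = 0.0503/37.5345 = 0.0013

0.0013


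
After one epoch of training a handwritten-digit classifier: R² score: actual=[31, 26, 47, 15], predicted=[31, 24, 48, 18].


ȳ = 29.75
SS_res = Σ(y-ŷ)² = 14
SS_tot = Σ(y-ȳ)² = 530.75
R² = 1 - SS_res/SS_tot = 1 - 0.0264 = 0.9736

0.9736


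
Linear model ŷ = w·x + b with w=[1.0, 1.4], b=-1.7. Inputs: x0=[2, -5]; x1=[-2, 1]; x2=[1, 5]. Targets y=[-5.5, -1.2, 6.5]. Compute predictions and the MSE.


ŷ0 = (1.0)·(2) + (1.4)·(-5) - 1.7 = -6.7
ŷ1 = (1.0)·(-2) + (1.4)·(1) - 1.7 = -2.3
ŷ2 = (1.0)·(1) + (1.4)·(5) - 1.7 = 6.3
errors² = [1.44, 1.21, 0.04]
MSE = 2.6900/3 = 0.8967

0.8967


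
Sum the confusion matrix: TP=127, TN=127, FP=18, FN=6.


Total = TP + TN + FP + FN
= 127 + 127 + 18 + 6
= 278
(Predicted positive: 145, predicted negative: 133)

278


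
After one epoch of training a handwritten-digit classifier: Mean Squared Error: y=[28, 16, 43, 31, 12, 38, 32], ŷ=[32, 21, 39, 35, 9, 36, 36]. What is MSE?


Squared errors: (28-32)²=16, (16-21)²=25, (43-39)²=16, (31-35)²=16, (12-9)²=9, (38-36)²=4, (32-36)²=16
Sum = 102
MSE = 102/7 = 102/7

102/7


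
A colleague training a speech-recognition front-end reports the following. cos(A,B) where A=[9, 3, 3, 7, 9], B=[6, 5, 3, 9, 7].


A·B = 9·6 + 3·5 + 3·3 + 7·9 + 9·7 = 204
‖A‖ = √229 = 15.1327, ‖B‖ = √200 = 14.1421
cos = 204/(√229·√200) = 204/√45800 = 0.9532

0.9532


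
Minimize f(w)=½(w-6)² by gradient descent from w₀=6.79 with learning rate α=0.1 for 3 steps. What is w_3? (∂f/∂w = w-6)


step 1: grad = 6.79-6 = 0.79; w = 6.79 - 0.1·(0.79) = 6.711
step 2: grad = 6.711-6 = 0.711; w = 6.711 - 0.1·(0.711) = 6.6399
step 3: grad = 6.6399-6 = 0.6399; w = 6.6399 - 0.1·(0.6399) = 6.57591

6.57591


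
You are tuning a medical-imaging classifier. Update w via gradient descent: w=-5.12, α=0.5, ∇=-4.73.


w_new = w - α·∇
= -5.12 - 0.5·-4.73
= -5.12 + 2.365
= -2.755

-2.755


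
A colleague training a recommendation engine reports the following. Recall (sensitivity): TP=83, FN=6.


Recall = TP/(TP+FN)
= 83/(83+6)
= 83/89 = 93.26%

93.26%


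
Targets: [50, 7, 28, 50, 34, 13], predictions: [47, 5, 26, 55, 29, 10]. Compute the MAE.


Absolute errors: |50-47|=3, |7-5|=2, |28-26|=2, |50-55|=5, |34-29|=5, |13-10|=3
Sum = 20
MAE = 20/6 = 10/3

10/3


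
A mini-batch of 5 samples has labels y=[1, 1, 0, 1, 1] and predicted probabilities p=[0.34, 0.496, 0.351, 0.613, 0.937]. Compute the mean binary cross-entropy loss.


L[0] = -ln(0.34) = 1.0788
L[1] = -ln(0.496) = 0.7012
L[2] = -ln(1-0.351) = -ln(0.649) = 0.4323
L[3] = -ln(0.613) = 0.4894
L[4] = -ln(0.937) = 0.0651
mean = (1.0788 + 0.7012 + 0.4323 + 0.4894 + 0.0651)/5 = 0.5534

0.5534


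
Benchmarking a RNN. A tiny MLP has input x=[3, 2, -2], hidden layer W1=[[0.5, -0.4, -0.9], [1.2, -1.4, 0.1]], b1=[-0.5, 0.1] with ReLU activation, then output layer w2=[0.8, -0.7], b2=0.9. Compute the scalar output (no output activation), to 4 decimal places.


z1[0] = (0.5)·(3) + (-0.4)·(2) + (-0.9)·(-2) - 0.5 = 2.0
z1[1] = (1.2)·(3) + (-1.4)·(2) + (0.1)·(-2) + 0.1 = 0.7
h = ReLU(z1) = [2.0, 0.7]
output = (0.8)·(2.0) + (-0.7)·(0.7) + 0.9 = 2.01

2.01


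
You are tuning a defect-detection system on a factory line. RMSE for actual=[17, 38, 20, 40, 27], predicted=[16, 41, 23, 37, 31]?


MSE = 44/5 = 8.8
RMSE = √(44/5) = 2.9665

2.9665


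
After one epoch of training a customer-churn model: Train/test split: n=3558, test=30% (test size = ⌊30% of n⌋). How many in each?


Test = ⌊3558·30/100⌋ = 1067
Train = 3558 - 1067 = 2491

Train: 2491, Test: 1067


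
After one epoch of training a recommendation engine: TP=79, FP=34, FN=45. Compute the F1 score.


Precision = 79/113 = 0.6991
Recall = 79/124 = 0.6371
F1 = 2·P·R/(P+R) = 2·TP/(2·TP+FP+FN) = 158/(158+34+45) = 158/237 = 0.6667

0.6667


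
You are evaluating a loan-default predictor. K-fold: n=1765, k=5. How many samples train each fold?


Fold size = 1765/5 = 353
Training per fold = 1765 - 353 = 1412

1412


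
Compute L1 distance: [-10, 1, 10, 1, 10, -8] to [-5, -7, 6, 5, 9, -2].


d = |-10+ 5| + |1+ 7| + |10-6| + |1-5| + |10-9| + |-8+ 2|
  = 5 + 8 + 4 + 4 + 1 + 6
  = 28

28


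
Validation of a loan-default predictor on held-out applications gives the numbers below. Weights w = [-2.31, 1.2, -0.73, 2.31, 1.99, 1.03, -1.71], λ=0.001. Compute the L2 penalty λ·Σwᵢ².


‖w‖₂² = (-2.31)² + (1.2)² + (-0.73)² + (2.31)² + (1.99)² + (1.03)² + (-1.71)²
     = 5.3361 + 1.44 + 0.5329 + 5.3361 + 3.9601 + 1.0609 + 2.9241
     = 20.5902
λ·‖w‖₂² = 0.001·20.5902 = 0.02059

0.02059


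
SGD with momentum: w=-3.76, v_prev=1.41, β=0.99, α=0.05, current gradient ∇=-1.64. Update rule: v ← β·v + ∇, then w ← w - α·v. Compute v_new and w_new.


v_new = 0.99·1.41 - 1.64 = 1.3959 - 1.64 = -0.2441
w_new = -3.76 - 0.05·-0.2441 = -3.76 + 0.012205 = -3.747795

v_new=-0.2441, w_new=-3.747795


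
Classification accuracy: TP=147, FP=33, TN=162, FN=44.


Accuracy = (TP+TN)/(TP+TN+FP+FN)
= (147+162)/(386)
= 309/386 = 80.05%

80.05%


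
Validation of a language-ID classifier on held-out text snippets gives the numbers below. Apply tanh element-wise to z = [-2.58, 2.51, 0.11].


tanh(-2.58) = -0.9886
tanh(2.51) = 0.9869
tanh(0.11) = 0.1096
result = [-0.9886, 0.9869, 0.1096]

[-0.9886, 0.9869, 0.1096]


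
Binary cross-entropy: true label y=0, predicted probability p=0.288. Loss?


BCE = -[y·ln(p) + (1-y)·ln(1-p)]
= -0 - 1·ln(1-0.288)
= -ln(0.712) = 0.3397

0.3397


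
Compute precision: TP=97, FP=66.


Precision = TP/(TP+FP)
= 97/(97+66)
= 97/163 = 59.51%

59.51%


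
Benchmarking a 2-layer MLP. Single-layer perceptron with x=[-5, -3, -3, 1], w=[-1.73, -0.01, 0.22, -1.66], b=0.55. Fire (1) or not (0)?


z = (-5)·(-1.73) + (-3)·(-0.01) + (-3)·(0.22) + (1)·(-1.66) + 0.55
  = 6.91
step(z) = 1 (z≥0)

1


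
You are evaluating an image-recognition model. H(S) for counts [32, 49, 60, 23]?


Probabilities: [32/164, 49/164, 60/164, 23/164] ≈ [0.1951, 0.2988, 0.3659, 0.1402]
H = -((32/164)·log₂(32/164) + (49/164)·log₂(49/164) + (60/164)·log₂(60/164) + (23/164)·log₂(23/164))
  = 1.9089 bits

1.9089 bits


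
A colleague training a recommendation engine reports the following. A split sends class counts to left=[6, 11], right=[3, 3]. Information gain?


Parent = [9, 14], H_parent = 0.9656
H_left = 0.9367 (n=17), H_right = 1 (n=6)
H_children = (17/23)·0.9367 + (6/23)·1 = 0.9532
IG = 0.9656 - 0.9532 = 0.0124

0.0124


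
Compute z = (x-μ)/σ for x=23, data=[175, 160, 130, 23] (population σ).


μ = 122, σ = 59.4096
z = (23 - 122)/59.4096 = -1.6664

-1.6664


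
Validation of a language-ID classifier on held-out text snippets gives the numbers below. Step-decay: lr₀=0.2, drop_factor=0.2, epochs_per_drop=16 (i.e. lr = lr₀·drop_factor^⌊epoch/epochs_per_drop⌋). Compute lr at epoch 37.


n_drops = ⌊37/16⌋ = 2
lr = 0.2·0.2^2 = 0.2·0.04 = 0.008

0.008


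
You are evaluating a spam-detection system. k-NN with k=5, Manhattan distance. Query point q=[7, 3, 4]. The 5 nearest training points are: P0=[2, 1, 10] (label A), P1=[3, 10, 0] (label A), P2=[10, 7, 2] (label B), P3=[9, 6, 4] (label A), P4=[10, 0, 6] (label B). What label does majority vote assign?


d(q,P0) = 13  (label A)
d(q,P1) = 15  (label A)
d(q,P2) = 9  (label B)
d(q,P3) = 5  (label A)
d(q,P4) = 8  (label B)
Votes: A=3, B=2
Majority → A

A


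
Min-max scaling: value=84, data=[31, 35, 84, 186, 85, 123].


min=31, max=186
(84-31)/(186-31) = 53/155 = 0.3419

0.3419


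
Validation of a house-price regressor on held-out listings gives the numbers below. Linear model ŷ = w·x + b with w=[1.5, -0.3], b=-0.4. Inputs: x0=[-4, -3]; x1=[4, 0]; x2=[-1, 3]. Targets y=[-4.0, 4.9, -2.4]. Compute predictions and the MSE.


ŷ0 = (1.5)·(-4) + (-0.3)·(-3) - 0.4 = -5.5
ŷ1 = (1.5)·(4) + (-0.3)·(0) - 0.4 = 5.6
ŷ2 = (1.5)·(-1) + (-0.3)·(3) - 0.4 = -2.8
errors² = [2.25, 0.49, 0.16]
MSE = 2.9000/3 = 0.9667

0.9667


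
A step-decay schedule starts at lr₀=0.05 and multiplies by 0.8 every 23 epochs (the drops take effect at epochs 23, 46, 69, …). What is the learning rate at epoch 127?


n_drops = ⌊127/23⌋ = 5
lr = 0.05·0.8^5 = 0.05·0.32768 = 0.016384

0.016384


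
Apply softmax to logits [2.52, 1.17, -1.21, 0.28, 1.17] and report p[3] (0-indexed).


Exponentials: e^2.52=12.4286, e^1.17=3.222, e^-1.21=0.2982, e^0.28=1.3231, e^1.17=3.222
Sum = 20.4939
Softmax = [0.6065, 0.1572, 0.0146, 0.0646, 0.1572]
p[3] = 1.3231/20.4939 = 0.0646

0.0646


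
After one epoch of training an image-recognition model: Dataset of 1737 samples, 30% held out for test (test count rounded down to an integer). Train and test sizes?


Test = ⌊1737·30/100⌋ = 521
Train = 1737 - 521 = 1216

Train: 1216, Test: 521


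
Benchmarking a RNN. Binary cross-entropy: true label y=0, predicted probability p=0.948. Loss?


BCE = -[y·ln(p) + (1-y)·ln(1-p)]
= -0 - 1·ln(1-0.948)
= -ln(0.052) = 2.9565

2.9565


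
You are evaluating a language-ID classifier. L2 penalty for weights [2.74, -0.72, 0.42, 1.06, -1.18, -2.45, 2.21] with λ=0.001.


‖w‖₂² = (2.74)² + (-0.72)² + (0.42)² + (1.06)² + (-1.18)² + (-2.45)² + (2.21)²
     = 7.5076 + 0.5184 + 0.1764 + 1.1236 + 1.3924 + 6.0025 + 4.8841
     = 21.605
λ·‖w‖₂² = 0.001·21.605 = 0.021605

0.021605
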